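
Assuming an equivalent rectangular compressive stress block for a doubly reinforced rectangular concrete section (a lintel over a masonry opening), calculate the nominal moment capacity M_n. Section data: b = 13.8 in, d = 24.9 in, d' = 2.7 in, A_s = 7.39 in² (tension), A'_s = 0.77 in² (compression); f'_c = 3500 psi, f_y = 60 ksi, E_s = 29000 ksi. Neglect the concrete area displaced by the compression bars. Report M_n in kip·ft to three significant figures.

Assume both steels yield.
a = (A_s − A'_s) f_y/(0.85 f'_c b) = (7.39 − 0.77) × 60/(0.85 × 3.5 × 13.8) = 9.675 in.
c = a/β₁ = 9.675/0.85 = 11.382 in; ε'_s = 0.003(c − d')/c = 0.0023 ≥ ε_y = 0.0021, so the compression steel yields.
M_n = (A_s − A'_s) f_y (d − a/2) + A'_s f_y (d − d') = 397.2 × (24.9 − 4.8375) + 46.2 × (24.9 − 2.7) = 7968.8 + 1025.6 = 8994.4 kip·in = 8994.4/12 = 749.53 kip·ft.

M_n ≈ 750 kip·ft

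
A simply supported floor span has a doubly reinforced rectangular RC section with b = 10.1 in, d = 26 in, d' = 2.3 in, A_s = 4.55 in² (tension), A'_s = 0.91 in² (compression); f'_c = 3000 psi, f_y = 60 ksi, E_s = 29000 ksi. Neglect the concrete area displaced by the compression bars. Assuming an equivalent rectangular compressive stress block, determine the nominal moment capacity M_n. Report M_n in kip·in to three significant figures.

M_n ≈ 6050 kip·in

Assume both steels yield.
a = (A_s − A'_s) f_y/(0.85 f'_c b) = (4.55 − 0.91) × 60/(0.85 × 3 × 10.1) = 8.480 in.
c = a/β₁ = 8.480/0.85 = 9.976 in; ε'_s = 0.003(c − d')/c = 0.0023 ≥ ε_y = 0.0021, so the compression steel yields.
M_n = (A_s − A'_s) f_y (d − a/2) + A'_s f_y (d − d') = 218.4 × (26 − 4.24) + 54.6 × (26 − 2.3) = 4752.4 + 1294.0 = 6046.4 kip·in.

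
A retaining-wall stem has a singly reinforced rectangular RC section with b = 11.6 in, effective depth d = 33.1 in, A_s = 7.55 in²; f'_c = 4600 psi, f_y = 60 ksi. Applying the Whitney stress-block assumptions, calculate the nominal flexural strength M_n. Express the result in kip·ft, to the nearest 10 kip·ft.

T = A_s f_y = 7.55 × 60 = 453 kips.
a = T/(0.85 f'_c b) = 453/(0.85 × 4.6 × 11.6) = 9.988 in.
M_n = T(d − a/2) = 453 × (33.1 − 4.994) = 12732.0 kip·in = 12732.0/12 = 1061.00 kip·ft.

M_n ≈ 1060 kip·ft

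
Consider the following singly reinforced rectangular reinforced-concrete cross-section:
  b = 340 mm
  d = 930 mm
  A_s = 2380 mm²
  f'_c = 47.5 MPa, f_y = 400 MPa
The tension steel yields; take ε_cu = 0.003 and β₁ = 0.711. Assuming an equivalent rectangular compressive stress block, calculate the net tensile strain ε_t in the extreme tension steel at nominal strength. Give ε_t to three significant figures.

a = A_s f_y/(0.85 f'_c b) = 69.35 mm.
β₁ = 0.711, so c = a/β₁ = 69.35/0.711 = 97.54 mm.
From the linear strain diagram with ε_cu = 0.003: ε_t = 0.003 (d − c)/c = 0.003 × (930 − 97.54)/97.54 = 0.0256.
Since ε_t ≥ 0.005, the section is tension-controlled.

ε_t ≈ 0.0256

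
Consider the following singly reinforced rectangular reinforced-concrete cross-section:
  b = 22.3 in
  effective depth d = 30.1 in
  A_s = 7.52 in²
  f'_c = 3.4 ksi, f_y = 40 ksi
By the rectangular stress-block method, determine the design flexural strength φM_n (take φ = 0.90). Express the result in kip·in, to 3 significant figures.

T = A_s f_y = 7.52 × 40 = 300.8 kips.
a = T/(0.85 f'_c b) = 300.8/(0.85 × 3.4 × 22.3) = 4.667 in.
M_n = T(d − a/2) = 300.8 × (30.1 − 2.3335) = 8352.2 kip·in.
φM_n = 0.90 × 8352.2 = 7517.0 kip·in.

φM_n ≈ 7520 kip·in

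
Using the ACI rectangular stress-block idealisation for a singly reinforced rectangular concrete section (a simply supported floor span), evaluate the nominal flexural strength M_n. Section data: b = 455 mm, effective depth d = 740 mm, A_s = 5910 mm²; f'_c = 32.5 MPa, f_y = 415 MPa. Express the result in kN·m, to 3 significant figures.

M_n ≈ 1580 kN·m

T = A_s f_y = 5910 × 415 = 2452650 N = 2452.65 kN.
From C = T: a = T/(0.85 f'_c b) = 2452650/(0.85 × 32.5 × 455) = 195.13 mm.
M_n = T(d − a/2) = 2452.65 kN × (740 − 97.565) mm = 1575.67 kN·m.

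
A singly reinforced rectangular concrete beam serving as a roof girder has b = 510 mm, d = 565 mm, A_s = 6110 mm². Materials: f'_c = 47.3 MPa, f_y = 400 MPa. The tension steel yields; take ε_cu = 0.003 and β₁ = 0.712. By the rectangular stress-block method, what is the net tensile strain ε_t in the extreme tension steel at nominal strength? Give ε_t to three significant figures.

ε_t ≈ 0.00713

a = A_s f_y/(0.85 f'_c b) = 119.19 mm.
β₁ = 0.712, so c = a/β₁ = 119.19/0.712 = 167.40 mm.
From the linear strain diagram with ε_cu = 0.003: ε_t = 0.003 (d − c)/c = 0.003 × (565 − 167.40)/167.40 = 0.00713.
Since ε_t ≥ 0.005, the section is tension-controlled.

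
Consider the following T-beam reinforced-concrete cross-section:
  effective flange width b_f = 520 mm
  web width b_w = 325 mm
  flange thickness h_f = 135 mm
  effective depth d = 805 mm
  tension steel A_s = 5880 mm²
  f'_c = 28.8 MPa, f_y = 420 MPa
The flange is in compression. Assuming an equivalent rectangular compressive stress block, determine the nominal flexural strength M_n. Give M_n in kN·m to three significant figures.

M_n ≈ 1740 kN·m

Tension: T = A_s f_y = 5880 × 420 = 2469600 N.
Try a within the flange: a = T/(0.85 f'_c b_f) = 2469600/(0.85 × 28.8 × 520) = 194.00 mm.
a = 194.00 > h_f = 135 mm: the block extends into the web. Split into flange-overhang and web parts.
C_f = 0.85 f'_c (b_f − b_w) h_f = 0.85 × 28.8 × (520 − 325) × 135 = 644436 N.
Remaining web compression depth: a_w = (T − C_f)/(0.85 f'_c b_w) = (2469600 − 644436)/(0.85 × 28.8 × 325) = 229.41 mm.
M_n = C_f(d − h_f/2) + (T − C_f)(d − a_w/2) = 644436 × (805 − 67.5) + 1825164 × (805 − 114.705) = 475.27 + 1259.90 = 1735.17 × 10⁶ N·mm.
M_n = 1735.17 kN·m.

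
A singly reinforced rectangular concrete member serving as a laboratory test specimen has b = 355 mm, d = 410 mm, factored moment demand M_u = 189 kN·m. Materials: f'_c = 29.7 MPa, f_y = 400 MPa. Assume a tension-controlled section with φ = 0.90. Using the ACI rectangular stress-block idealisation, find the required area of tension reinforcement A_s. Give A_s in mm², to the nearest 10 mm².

M_n = M_u/φ = 189/0.90 = 210 kN·m.
With M_n = 0.85 f'_c a b (d − a/2), solve the quadratic for a:
a = d − √(d² − 2M_n/(0.85 f'_c b)) = 410 − √(410² − 2 × 210×10⁶/(0.85 × 29.7 × 355)) = 61.81 mm.
A_s = 0.85 f'_c a b / f_y = 0.85 × 29.7 × 61.81 × 355 / 400 = 1384.8 mm².

A_s ≈ 1380 mm²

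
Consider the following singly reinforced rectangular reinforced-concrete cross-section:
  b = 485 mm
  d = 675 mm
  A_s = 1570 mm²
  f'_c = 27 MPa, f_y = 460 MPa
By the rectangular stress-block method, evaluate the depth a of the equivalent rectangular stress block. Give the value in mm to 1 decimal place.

a ≈ 64.9 mm

T = A_s f_y = 1570 × 460 = 722200 N = 722.2 kN.
Setting C = 0.85 f'_c a b equal to T: a = 722200/(0.85 × 27 × 485) = 64.9 mm.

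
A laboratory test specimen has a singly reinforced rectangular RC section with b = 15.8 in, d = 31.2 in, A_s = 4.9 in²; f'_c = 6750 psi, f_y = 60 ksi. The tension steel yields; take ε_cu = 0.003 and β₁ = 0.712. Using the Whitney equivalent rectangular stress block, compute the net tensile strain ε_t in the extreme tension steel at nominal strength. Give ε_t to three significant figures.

ε_t ≈ 0.0175

a = A_s f_y/(0.85 f'_c b) = 3.243 in.
β₁ = 0.712, so c = a/β₁ = 3.243/0.712 = 4.555 in.
From the linear strain diagram with ε_cu = 0.003: ε_t = 0.003 (d − c)/c = 0.003 × (31.2 − 4.555)/4.555 = 0.0175.
Since ε_t ≥ 0.005, the section is tension-controlled.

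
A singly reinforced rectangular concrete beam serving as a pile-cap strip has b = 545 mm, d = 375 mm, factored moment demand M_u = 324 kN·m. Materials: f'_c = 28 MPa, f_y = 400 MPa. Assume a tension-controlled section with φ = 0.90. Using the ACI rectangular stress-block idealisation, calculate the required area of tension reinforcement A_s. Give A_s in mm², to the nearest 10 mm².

M_n = M_u/φ = 324/0.90 = 360 kN·m.
With M_n = 0.85 f'_c a b (d − a/2), solve the quadratic for a:
a = d − √(d² − 2M_n/(0.85 f'_c b)) = 375 − √(375² − 2 × 360×10⁶/(0.85 × 28 × 545)) = 83.25 mm.
A_s = 0.85 f'_c a b / f_y = 0.85 × 28 × 83.25 × 545 / 400 = 2699.6 mm².

A_s ≈ 2700 mm²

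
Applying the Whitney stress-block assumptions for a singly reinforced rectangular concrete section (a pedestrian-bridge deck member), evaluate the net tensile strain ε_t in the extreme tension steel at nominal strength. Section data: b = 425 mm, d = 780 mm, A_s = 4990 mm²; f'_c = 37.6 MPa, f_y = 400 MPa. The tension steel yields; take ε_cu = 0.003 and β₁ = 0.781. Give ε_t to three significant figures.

ε_t ≈ 0.00944

a = A_s f_y/(0.85 f'_c b) = 146.95 mm.
β₁ = 0.781, so c = a/β₁ = 146.95/0.781 = 188.16 mm.
From the linear strain diagram with ε_cu = 0.003: ε_t = 0.003 (d − c)/c = 0.003 × (780 − 188.16)/188.16 = 0.00944.
Since ε_t ≥ 0.005, the section is tension-controlled.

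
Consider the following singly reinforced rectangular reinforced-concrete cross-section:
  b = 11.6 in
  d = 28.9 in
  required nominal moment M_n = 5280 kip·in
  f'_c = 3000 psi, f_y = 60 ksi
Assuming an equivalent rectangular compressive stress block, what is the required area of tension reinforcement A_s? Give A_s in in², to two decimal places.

From M_n = 0.85 f'_c a b (d − a/2):
a = d − √(d² − 2M_n/(0.85 f'_c b)) = 28.9 − √(28.9² − 2 × 5280/(0.85 × 3 × 11.6)) = 7.032 in.
A_s = 0.85 f'_c a b / f_y = 0.85 × 3 × 7.032 × 11.6 / 60 = 3.467 in².

A_s ≈ 3.47 in²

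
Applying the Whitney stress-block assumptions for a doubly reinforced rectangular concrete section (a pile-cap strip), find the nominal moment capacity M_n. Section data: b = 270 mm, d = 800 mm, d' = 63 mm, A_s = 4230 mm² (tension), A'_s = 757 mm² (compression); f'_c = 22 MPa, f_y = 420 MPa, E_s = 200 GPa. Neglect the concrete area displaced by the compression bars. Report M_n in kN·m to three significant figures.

M_n ≈ 1190 kN·m

Assume both tension and compression steel yield.
Net tension couple steel: A_s − A'_s = 3473 mm².
a = (A_s − A'_s) f_y / (0.85 f'_c b) = 1458660/(0.85 × 22 × 270) = 288.90 mm.
c = a/β₁ = 288.90/0.85 = 339.88 mm; ε'_s = 0.003(c − d')/c = 0.0024 ≥ f_y/E_s = 0.0021, so compression steel does yield.
M_n = (A_s − A'_s) f_y (d − a/2) + A'_s f_y (d − d') = [1458660 × (800 − 144.45) + 317940 × (800 − 63)] × 10⁻⁶ = 956.22 + 234.32 = 1190.54 kN·m.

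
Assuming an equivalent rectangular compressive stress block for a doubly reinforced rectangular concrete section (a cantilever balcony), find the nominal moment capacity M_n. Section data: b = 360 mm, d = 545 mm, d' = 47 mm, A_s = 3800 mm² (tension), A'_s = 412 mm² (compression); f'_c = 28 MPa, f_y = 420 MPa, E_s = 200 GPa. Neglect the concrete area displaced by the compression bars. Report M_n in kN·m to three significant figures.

Assume both tension and compression steel yield.
Net tension couple steel: A_s − A'_s = 3388 mm².
a = (A_s − A'_s) f_y / (0.85 f'_c b) = 1422960/(0.85 × 28 × 360) = 166.08 mm.
c = a/β₁ = 166.08/0.85 = 195.39 mm; ε'_s = 0.003(c − d')/c = 0.0023 ≥ f_y/E_s = 0.0021, so compression steel does yield.
M_n = (A_s − A'_s) f_y (d − a/2) + A'_s f_y (d − d') = [1422960 × (545 − 83.04) + 173040 × (545 − 47)] × 10⁻⁶ = 657.35 + 86.17 = 743.52 kN·m.

M_n ≈ 744 kN·m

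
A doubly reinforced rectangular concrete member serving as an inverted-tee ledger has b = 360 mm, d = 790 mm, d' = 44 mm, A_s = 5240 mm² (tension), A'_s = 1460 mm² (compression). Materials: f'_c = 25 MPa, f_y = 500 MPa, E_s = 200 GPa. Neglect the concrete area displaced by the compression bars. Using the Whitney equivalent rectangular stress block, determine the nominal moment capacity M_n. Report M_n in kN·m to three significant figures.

M_n ≈ 1800 kN·m

Assume both tension and compression steel yield.
Net tension couple steel: A_s − A'_s = 3780 mm².
a = (A_s − A'_s) f_y / (0.85 f'_c b) = 1890000/(0.85 × 25 × 360) = 247.06 mm.
c = a/β₁ = 247.06/0.85 = 290.66 mm; ε'_s = 0.003(c − d')/c = 0.0025 ≥ f_y/E_s = 0.0025, so compression steel does yield.
M_n = (A_s − A'_s) f_y (d − a/2) + A'_s f_y (d − d') = [1890000 × (790 − 123.53) + 730000 × (790 − 44)] × 10⁻⁶ = 1259.63 + 544.58 = 1804.21 kN·m.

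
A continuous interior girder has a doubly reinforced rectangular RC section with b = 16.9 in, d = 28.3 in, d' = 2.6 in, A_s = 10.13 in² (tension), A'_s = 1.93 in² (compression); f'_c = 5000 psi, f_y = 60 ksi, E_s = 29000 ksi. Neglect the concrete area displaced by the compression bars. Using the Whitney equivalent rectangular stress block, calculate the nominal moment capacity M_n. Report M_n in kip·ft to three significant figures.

M_n ≈ 1270 kip·ft

Assume both steels yield.
a = (A_s − A'_s) f_y/(0.85 f'_c b) = (10.13 − 1.93) × 60/(0.85 × 5 × 16.9) = 6.850 in.
c = a/β₁ = 6.850/0.8 = 8.563 in; ε'_s = 0.003(c − d')/c = 0.0021 ≥ ε_y = 0.0021, so the compression steel yields.
M_n = (A_s − A'_s) f_y (d − a/2) + A'_s f_y (d − d') = 492 × (28.3 − 3.425) + 115.8 × (28.3 − 2.6) = 12238.5 + 2976.1 = 15214.6 kip·in = 15214.6/12 = 1267.88 kip·ft.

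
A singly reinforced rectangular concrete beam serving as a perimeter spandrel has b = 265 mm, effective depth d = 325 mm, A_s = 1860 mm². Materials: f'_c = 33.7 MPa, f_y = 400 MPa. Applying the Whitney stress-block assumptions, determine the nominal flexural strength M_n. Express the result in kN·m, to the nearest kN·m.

M_n ≈ 205 kN·m

T = A_s f_y = 1860 × 400 = 744000 N = 744 kN.
From C = T: a = T/(0.85 f'_c b) = 744000/(0.85 × 33.7 × 265) = 98.01 mm.
M_n = T(d − a/2) = 744 kN × (325 − 49.005) mm = 205.34 kN·m.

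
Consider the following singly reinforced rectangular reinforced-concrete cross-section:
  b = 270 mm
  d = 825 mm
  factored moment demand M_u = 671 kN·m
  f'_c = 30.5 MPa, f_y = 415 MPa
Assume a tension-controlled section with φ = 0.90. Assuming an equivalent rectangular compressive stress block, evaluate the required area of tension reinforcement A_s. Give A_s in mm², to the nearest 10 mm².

M_n = M_u/φ = 671/0.90 = 745.556 kN·m.
With M_n = 0.85 f'_c a b (d − a/2), solve the quadratic for a:
a = d − √(d² − 2M_n/(0.85 f'_c b)) = 825 − √(825² − 2 × 745.556×10⁶/(0.85 × 30.5 × 270)) = 141.19 mm.
A_s = 0.85 f'_c a b / f_y = 0.85 × 30.5 × 141.19 × 270 / 415 = 2381.4 mm².

A_s ≈ 2380 mm²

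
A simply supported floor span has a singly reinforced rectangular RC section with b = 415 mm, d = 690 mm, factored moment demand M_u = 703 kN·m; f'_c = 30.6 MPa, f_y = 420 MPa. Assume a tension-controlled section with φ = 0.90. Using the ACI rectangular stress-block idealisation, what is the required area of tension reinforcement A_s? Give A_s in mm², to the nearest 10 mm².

A_s ≈ 2940 mm²

M_n = M_u/φ = 703/0.90 = 781.111 kN·m.
With M_n = 0.85 f'_c a b (d − a/2), solve the quadratic for a:
a = d − √(d² − 2M_n/(0.85 f'_c b)) = 690 − √(690² − 2 × 781.111×10⁶/(0.85 × 30.6 × 415)) = 114.35 mm.
A_s = 0.85 f'_c a b / f_y = 0.85 × 30.6 × 114.35 × 415 / 420 = 2938.8 mm².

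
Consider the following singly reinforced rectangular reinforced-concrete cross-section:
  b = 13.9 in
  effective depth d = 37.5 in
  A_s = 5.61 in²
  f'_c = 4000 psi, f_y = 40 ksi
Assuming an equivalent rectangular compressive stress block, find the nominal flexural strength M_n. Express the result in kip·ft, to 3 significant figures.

M_n ≈ 657 kip·ft

T = A_s f_y = 5.61 × 40 = 224.4 kips.
a = T/(0.85 f'_c b) = 224.4/(0.85 × 4 × 13.9) = 4.748 in.
M_n = T(d − a/2) = 224.4 × (37.5 − 2.374) = 7882.3 kip·in = 7882.3/12 = 656.86 kip·ft.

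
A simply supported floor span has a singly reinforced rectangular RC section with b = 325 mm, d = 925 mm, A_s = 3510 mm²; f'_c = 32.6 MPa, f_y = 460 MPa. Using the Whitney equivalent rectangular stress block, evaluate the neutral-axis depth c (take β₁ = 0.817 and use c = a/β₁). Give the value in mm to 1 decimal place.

c ≈ 219.4 mm

T = A_s f_y = 3510 × 460 = 1614600 N = 1614.6 kN.
Setting C = 0.85 f'_c a b equal to T: a = 1614600/(0.85 × 32.6 × 325) = 179.285 mm.
With β₁ = 0.817, c = a/β₁ = 179.285/0.817 = 219.4 mm.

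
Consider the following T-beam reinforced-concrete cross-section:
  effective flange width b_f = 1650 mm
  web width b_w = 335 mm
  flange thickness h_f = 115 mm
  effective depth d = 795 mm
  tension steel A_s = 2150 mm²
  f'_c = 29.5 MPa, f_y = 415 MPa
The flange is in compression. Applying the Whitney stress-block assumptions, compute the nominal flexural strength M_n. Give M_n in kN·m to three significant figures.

M_n ≈ 700 kN·m

Tension: T = A_s f_y = 2150 × 415 = 892250 N.
Try a within the flange: a = T/(0.85 f'_c b_f) = 892250/(0.85 × 29.5 × 1650) = 21.57 mm.
Since a = 21.57 ≤ h_f = 115 mm, the stress block lies entirely in the flange; analyse as a rectangular beam of width b_f.
M_n = T(d − a/2) = 892250 × (795 − 10.785) = 699.72 × 10⁶ N·mm.
M_n = 699.72 kN·m.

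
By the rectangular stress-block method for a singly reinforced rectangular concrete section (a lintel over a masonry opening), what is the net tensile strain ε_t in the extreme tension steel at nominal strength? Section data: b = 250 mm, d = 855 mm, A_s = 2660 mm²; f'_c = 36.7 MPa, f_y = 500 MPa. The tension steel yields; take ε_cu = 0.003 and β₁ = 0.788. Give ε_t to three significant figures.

ε_t ≈ 0.00885

a = A_s f_y/(0.85 f'_c b) = 170.54 mm.
β₁ = 0.788, so c = a/β₁ = 170.54/0.788 = 216.42 mm.
From the linear strain diagram with ε_cu = 0.003: ε_t = 0.003 (d − c)/c = 0.003 × (855 − 216.42)/216.42 = 0.00885.
Since ε_t ≥ 0.005, the section is tension-controlled.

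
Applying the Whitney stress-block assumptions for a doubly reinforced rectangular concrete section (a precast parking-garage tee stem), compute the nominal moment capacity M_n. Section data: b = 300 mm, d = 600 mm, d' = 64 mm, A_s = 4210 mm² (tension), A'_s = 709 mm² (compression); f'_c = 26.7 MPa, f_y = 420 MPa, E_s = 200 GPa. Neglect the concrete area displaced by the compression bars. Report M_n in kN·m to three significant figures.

M_n ≈ 883 kN·m

Assume both tension and compression steel yield.
Net tension couple steel: A_s − A'_s = 3501 mm².
a = (A_s − A'_s) f_y / (0.85 f'_c b) = 1470420/(0.85 × 26.7 × 300) = 215.97 mm.
c = a/β₁ = 215.97/0.85 = 254.08 mm; ε'_s = 0.003(c − d')/c = 0.0022 ≥ f_y/E_s = 0.0021, so compression steel does yield.
M_n = (A_s − A'_s) f_y (d − a/2) + A'_s f_y (d − d') = [1470420 × (600 − 107.985) + 297780 × (600 − 64)] × 10⁻⁶ = 723.47 + 159.61 = 883.08 kN·m.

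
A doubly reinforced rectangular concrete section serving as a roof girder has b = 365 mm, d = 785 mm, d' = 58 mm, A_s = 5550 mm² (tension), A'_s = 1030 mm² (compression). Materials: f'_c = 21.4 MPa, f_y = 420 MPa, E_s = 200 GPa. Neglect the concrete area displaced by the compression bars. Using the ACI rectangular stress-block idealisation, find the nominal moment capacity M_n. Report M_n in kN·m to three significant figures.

Assume both tension and compression steel yield.
Net tension couple steel: A_s − A'_s = 4520 mm².
a = (A_s − A'_s) f_y / (0.85 f'_c b) = 1898400/(0.85 × 21.4 × 365) = 285.93 mm.
c = a/β₁ = 285.93/0.85 = 336.39 mm; ε'_s = 0.003(c − d')/c = 0.0025 ≥ f_y/E_s = 0.0021, so compression steel does yield.
M_n = (A_s − A'_s) f_y (d − a/2) + A'_s f_y (d − d') = [1898400 × (785 − 142.965) + 432600 × (785 − 58)] × 10⁻⁶ = 1218.84 + 314.50 = 1533.34 kN·m.

M_n ≈ 1530 kN·m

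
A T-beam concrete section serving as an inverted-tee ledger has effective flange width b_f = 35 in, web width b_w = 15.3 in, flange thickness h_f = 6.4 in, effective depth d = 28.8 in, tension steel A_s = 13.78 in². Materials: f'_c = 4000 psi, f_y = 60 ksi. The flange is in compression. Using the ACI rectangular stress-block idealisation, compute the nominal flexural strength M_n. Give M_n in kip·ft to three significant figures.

M_n ≈ 1740 kip·ft

Tension: T = A_s f_y = 13.78 × 60 = 826.8 kips.
Try a within the flange: a = T/(0.85 f'_c b_f) = 826.8/(0.85 × 4 × 35) = 6.948 in.
a = 6.948 > h_f = 6.4 in: the block extends into the web. Split into flange-overhang and web parts.
C_f = 0.85 f'_c (b_f − b_w) h_f = 0.85 × 4 × (35 − 15.3) × 6.4 = 428.7 kips.
Remaining web compression depth: a_w = (T − C_f)/(0.85 f'_c b_w) = (826.8 − 428.7)/(0.85 × 4 × 15.3) = 7.653 in.
M_n = C_f(d − h_f/2) + (T − C_f)(d − a_w/2) = 428.7 × (28.8 − 3.2) + 398.1 × (28.8 − 3.8265) = 10974.7 + 9942.0 = 20916.7 kip·in.
M_n = 20916.7/12 = 1743.06 kip·ft.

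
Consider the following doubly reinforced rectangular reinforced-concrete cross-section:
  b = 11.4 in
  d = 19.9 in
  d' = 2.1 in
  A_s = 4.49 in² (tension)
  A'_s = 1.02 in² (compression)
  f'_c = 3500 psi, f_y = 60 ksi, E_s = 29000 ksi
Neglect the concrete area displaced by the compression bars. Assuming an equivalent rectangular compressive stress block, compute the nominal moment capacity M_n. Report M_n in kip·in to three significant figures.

Assume both steels yield.
a = (A_s − A'_s) f_y/(0.85 f'_c b) = (4.49 − 1.02) × 60/(0.85 × 3.5 × 11.4) = 6.139 in.
c = a/β₁ = 6.139/0.85 = 7.222 in; ε'_s = 0.003(c − d')/c = 0.0021 ≥ ε_y = 0.0021, so the compression steel yields.
M_n = (A_s − A'_s) f_y (d − a/2) + A'_s f_y (d − d') = 208.2 × (19.9 − 3.0695) + 61.2 × (19.9 − 2.1) = 3504.1 + 1089.4 = 4593.5 kip·in.

M_n ≈ 4590 kip·in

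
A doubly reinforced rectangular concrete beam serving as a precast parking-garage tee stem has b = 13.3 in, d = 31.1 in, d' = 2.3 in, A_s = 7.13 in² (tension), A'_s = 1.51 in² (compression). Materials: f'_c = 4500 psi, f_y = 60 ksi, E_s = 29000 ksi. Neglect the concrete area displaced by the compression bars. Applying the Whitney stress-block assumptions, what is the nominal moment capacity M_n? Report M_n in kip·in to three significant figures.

M_n ≈ 12000 kip·in

Assume both steels yield.
a = (A_s − A'_s) f_y/(0.85 f'_c b) = (7.13 − 1.51) × 60/(0.85 × 4.5 × 13.3) = 6.628 in.
c = a/β₁ = 6.628/0.825 = 8.034 in; ε'_s = 0.003(c − d')/c = 0.0021 ≥ ε_y = 0.0021, so the compression steel yields.
M_n = (A_s − A'_s) f_y (d − a/2) + A'_s f_y (d − d') = 337.2 × (31.1 − 3.314) + 90.6 × (31.1 − 2.3) = 9369.4 + 2609.3 = 11978.7 kip·in.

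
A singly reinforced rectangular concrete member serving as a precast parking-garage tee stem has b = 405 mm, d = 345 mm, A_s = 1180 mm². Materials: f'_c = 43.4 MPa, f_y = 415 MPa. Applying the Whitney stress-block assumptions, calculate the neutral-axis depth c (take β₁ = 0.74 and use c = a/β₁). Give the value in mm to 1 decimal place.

c ≈ 44.3 mm

T = A_s f_y = 1180 × 415 = 489700 N = 489.7 kN.
Setting C = 0.85 f'_c a b equal to T: a = 489700/(0.85 × 43.4 × 405) = 32.777 mm.
With β₁ = 0.74, c = a/β₁ = 32.777/0.74 = 44.3 mm.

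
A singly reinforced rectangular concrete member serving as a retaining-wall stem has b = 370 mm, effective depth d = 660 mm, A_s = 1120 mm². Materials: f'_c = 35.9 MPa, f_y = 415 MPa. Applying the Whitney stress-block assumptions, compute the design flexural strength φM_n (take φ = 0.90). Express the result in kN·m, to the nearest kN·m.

T = A_s f_y = 1120 × 415 = 464800 N = 464.8 kN.
From C = T: a = T/(0.85 f'_c b) = 464800/(0.85 × 35.9 × 370) = 41.17 mm.
M_n = T(d − a/2) = 464.8 kN × (660 − 20.585) mm = 297.20 kN·m.
φM_n = 0.90 × 297.20 = 267.48 kN·m.

φM_n ≈ 267 kN·m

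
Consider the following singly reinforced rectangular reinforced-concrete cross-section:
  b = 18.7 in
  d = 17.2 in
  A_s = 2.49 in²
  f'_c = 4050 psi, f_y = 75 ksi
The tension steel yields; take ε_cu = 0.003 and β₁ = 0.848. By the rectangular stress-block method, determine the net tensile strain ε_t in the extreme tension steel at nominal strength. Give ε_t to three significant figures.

a = A_s f_y/(0.85 f'_c b) = 2.901 in.
β₁ = 0.848, so c = a/β₁ = 2.901/0.848 = 3.421 in.
From the linear strain diagram with ε_cu = 0.003: ε_t = 0.003 (d − c)/c = 0.003 × (17.2 − 3.421)/3.421 = 0.0121.
Since ε_t ≥ 0.005, the section is tension-controlled.

ε_t ≈ 0.0121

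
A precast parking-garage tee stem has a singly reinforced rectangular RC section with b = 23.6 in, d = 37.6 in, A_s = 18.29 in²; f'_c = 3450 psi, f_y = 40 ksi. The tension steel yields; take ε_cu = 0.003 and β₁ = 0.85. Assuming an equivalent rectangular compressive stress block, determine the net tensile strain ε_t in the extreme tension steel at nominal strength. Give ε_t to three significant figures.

ε_t ≈ 0.00607

a = A_s f_y/(0.85 f'_c b) = 10.571 in.
β₁ = 0.85, so c = a/β₁ = 10.571/0.85 = 12.436 in.
From the linear strain diagram with ε_cu = 0.003: ε_t = 0.003 (d − c)/c = 0.003 × (37.6 − 12.436)/12.436 = 0.00607.
Since ε_t ≥ 0.005, the section is tension-controlled.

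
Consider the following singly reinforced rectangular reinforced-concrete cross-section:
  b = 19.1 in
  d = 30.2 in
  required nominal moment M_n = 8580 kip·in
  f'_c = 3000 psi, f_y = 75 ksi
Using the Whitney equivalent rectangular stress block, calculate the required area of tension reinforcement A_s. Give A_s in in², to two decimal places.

From M_n = 0.85 f'_c a b (d − a/2):
a = d − √(d² − 2M_n/(0.85 f'_c b)) = 30.2 − √(30.2² − 2 × 8580/(0.85 × 3 × 19.1)) = 6.542 in.
A_s = 0.85 f'_c a b / f_y = 0.85 × 3 × 6.542 × 19.1 / 75 = 4.248 in².

A_s ≈ 4.25 in²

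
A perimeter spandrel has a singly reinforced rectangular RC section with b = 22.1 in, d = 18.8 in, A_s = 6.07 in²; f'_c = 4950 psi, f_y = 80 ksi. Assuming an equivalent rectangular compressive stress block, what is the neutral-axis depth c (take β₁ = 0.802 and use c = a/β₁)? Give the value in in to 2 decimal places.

T = A_s f_y = 6.07 × 80 = 485.6 kips.
a = T/(0.85 f'_c b) = 485.6/(0.85 × 4.95 × 22.1) = 5.2223 in.
With β₁ = 0.802, c = a/β₁ = 5.2223/0.802 = 6.51 in.

c ≈ 6.51 in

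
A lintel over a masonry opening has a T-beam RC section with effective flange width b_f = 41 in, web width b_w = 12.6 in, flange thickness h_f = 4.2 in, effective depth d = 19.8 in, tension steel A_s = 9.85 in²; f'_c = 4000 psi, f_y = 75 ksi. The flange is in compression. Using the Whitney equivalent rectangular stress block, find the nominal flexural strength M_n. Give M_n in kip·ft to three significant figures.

Tension: T = A_s f_y = 9.85 × 75 = 738.75 kips.
Try a within the flange: a = T/(0.85 f'_c b_f) = 738.75/(0.85 × 4 × 41) = 5.299 in.
a = 5.299 > h_f = 4.2 in: the block extends into the web. Split into flange-overhang and web parts.
C_f = 0.85 f'_c (b_f − b_w) h_f = 0.85 × 4 × (41 − 12.6) × 4.2 = 405.6 kips.
Remaining web compression depth: a_w = (T − C_f)/(0.85 f'_c b_w) = (738.75 − 405.6)/(0.85 × 4 × 12.6) = 7.777 in.
M_n = C_f(d − h_f/2) + (T − C_f)(d − a_w/2) = 405.6 × (19.8 − 2.1) + 333.15 × (19.8 − 3.8885) = 7179.1 + 5300.9 = 12480.0 kip·in.
M_n = 12480.0/12 = 1040.00 kip·ft.

M_n ≈ 1040 kip·ft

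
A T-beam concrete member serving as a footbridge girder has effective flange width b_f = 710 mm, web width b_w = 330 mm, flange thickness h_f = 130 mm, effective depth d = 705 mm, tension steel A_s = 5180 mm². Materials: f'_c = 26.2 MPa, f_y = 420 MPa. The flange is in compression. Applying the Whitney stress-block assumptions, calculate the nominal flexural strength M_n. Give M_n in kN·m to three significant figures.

M_n ≈ 1380 kN·m

Tension: T = A_s f_y = 5180 × 420 = 2175600 N.
Try a within the flange: a = T/(0.85 f'_c b_f) = 2175600/(0.85 × 26.2 × 710) = 137.59 mm.
a = 137.59 > h_f = 130 mm: the block extends into the web. Split into flange-overhang and web parts.
C_f = 0.85 f'_c (b_f − b_w) h_f = 0.85 × 26.2 × (710 − 330) × 130 = 1100138 N.
Remaining web compression depth: a_w = (T − C_f)/(0.85 f'_c b_w) = (2175600 − 1100138)/(0.85 × 26.2 × 330) = 146.34 mm.
M_n = C_f(d − h_f/2) + (T − C_f)(d − a_w/2) = 1100138 × (705 − 65) + 1075462 × (705 − 73.17) = 704.09 + 679.51 = 1383.60 × 10⁶ N·mm.
M_n = 1383.60 kN·m.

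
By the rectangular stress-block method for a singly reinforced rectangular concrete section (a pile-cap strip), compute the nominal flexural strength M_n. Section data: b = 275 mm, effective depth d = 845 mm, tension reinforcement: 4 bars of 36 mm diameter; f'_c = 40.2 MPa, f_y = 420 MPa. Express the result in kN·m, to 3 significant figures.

A_s = 4 × 1018 = 4072 mm².
T = A_s f_y = 4072 × 420 = 1710240 N = 1710.24 kN.
From C = T: a = T/(0.85 f'_c b) = 1710240/(0.85 × 40.2 × 275) = 182.00 mm.
M_n = T(d − a/2) = 1710.24 kN × (845 − 91) mm = 1289.52 kN·m.

M_n ≈ 1290 kN·m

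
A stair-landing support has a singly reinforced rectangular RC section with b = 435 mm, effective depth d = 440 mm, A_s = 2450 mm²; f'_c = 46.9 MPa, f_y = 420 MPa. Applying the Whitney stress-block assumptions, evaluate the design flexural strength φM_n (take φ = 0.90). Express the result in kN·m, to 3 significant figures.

T = A_s f_y = 2450 × 420 = 1029000 N = 1029 kN.
From C = T: a = T/(0.85 f'_c b) = 1029000/(0.85 × 46.9 × 435) = 59.34 mm.
M_n = T(d − a/2) = 1029 kN × (440 − 29.67) mm = 422.23 kN·m.
φM_n = 0.90 × 422.23 = 380.01 kN·m.

φM_n ≈ 380 kN·m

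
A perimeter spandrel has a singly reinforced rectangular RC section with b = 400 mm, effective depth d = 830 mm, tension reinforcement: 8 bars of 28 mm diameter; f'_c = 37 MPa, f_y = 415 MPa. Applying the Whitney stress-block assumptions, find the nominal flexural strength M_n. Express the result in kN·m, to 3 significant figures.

A_s = 8 × 616 = 4928 mm².
T = A_s f_y = 4928 × 415 = 2045120 N = 2045.12 kN.
From C = T: a = T/(0.85 f'_c b) = 2045120/(0.85 × 37 × 400) = 162.57 mm.
M_n = T(d − a/2) = 2045.12 kN × (830 − 81.285) mm = 1531.21 kN·m.

M_n ≈ 1530 kN·m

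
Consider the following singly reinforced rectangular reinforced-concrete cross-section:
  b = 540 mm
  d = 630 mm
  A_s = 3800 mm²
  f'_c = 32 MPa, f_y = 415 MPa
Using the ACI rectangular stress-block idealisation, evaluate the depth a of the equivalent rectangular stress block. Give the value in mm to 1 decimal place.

T = A_s f_y = 3800 × 415 = 1577000 N = 1577 kN.
Setting C = 0.85 f'_c a b equal to T: a = 1577000/(0.85 × 32 × 540) = 107.4 mm.

a ≈ 107.4 mm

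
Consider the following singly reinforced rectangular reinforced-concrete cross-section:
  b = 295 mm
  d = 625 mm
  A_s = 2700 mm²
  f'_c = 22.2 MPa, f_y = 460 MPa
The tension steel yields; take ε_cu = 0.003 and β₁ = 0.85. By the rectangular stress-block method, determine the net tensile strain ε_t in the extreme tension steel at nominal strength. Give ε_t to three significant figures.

ε_t ≈ 0.00414

a = A_s f_y/(0.85 f'_c b) = 223.11 mm.
β₁ = 0.85, so c = a/β₁ = 223.11/0.85 = 262.48 mm.
From the linear strain diagram with ε_cu = 0.003: ε_t = 0.003 (d − c)/c = 0.003 × (625 − 262.48)/262.48 = 0.00414.
ε_t is between 0.004 and 0.005 — transition zone.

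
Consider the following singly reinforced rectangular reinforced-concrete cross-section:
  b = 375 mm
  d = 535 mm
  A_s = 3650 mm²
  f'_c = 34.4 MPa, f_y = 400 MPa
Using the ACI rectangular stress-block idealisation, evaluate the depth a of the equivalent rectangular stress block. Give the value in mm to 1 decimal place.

a ≈ 133.2 mm

T = A_s f_y = 3650 × 400 = 1460000 N = 1460 kN.
Setting C = 0.85 f'_c a b equal to T: a = 1460000/(0.85 × 34.4 × 375) = 133.2 mm.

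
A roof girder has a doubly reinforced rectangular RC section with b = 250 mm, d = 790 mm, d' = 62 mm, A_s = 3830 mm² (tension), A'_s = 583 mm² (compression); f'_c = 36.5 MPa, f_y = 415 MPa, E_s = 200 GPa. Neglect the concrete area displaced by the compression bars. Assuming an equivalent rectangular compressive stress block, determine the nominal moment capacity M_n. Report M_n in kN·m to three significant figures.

Assume both tension and compression steel yield.
Net tension couple steel: A_s − A'_s = 3247 mm².
a = (A_s − A'_s) f_y / (0.85 f'_c b) = 1347505/(0.85 × 36.5 × 250) = 173.73 mm.
c = a/β₁ = 173.73/0.789 = 220.19 mm; ε'_s = 0.003(c − d')/c = 0.0022 ≥ f_y/E_s = 0.0021, so compression steel does yield.
M_n = (A_s − A'_s) f_y (d − a/2) + A'_s f_y (d − d') = [1347505 × (790 − 86.865) + 241945 × (790 − 62)] × 10⁻⁶ = 947.48 + 176.14 = 1123.62 kN·m.

M_n ≈ 1120 kN·m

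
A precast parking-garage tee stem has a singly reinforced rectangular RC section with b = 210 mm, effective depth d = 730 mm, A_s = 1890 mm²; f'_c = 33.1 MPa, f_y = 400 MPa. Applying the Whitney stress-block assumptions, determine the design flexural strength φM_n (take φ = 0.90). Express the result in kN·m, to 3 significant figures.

T = A_s f_y = 1890 × 400 = 756000 N = 756 kN.
From C = T: a = T/(0.85 f'_c b) = 756000/(0.85 × 33.1 × 210) = 127.95 mm.
M_n = T(d − a/2) = 756 kN × (730 − 63.975) mm = 503.51 kN·m.
φM_n = 0.90 × 503.51 = 453.16 kN·m.

φM_n ≈ 453 kN·m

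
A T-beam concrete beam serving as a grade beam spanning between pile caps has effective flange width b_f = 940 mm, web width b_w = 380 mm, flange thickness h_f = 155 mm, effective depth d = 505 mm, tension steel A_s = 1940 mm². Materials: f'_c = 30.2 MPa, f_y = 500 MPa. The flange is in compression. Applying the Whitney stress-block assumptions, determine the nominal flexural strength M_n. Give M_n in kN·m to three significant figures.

Tension: T = A_s f_y = 1940 × 500 = 970000 N.
Try a within the flange: a = T/(0.85 f'_c b_f) = 970000/(0.85 × 30.2 × 940) = 40.20 mm.
Since a = 40.20 ≤ h_f = 155 mm, the stress block lies entirely in the flange; analyse as a rectangular beam of width b_f.
M_n = T(d − a/2) = 970000 × (505 − 20.1) = 470.35 × 10⁶ N·mm.
M_n = 470.35 kN·m.

M_n ≈ 470 kN·m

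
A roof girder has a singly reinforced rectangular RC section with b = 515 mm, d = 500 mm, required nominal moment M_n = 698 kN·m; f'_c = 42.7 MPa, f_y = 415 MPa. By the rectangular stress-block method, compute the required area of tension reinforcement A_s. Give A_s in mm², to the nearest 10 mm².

With M_n = 0.85 f'_c a b (d − a/2), solve the quadratic for a:
a = d − √(d² − 2M_n/(0.85 f'_c b)) = 500 − √(500² − 2 × 698×10⁶/(0.85 × 42.7 × 515)) = 81.29 mm.
A_s = 0.85 f'_c a b / f_y = 0.85 × 42.7 × 81.29 × 515 / 415 = 3661.4 mm².

A_s ≈ 3660 mm²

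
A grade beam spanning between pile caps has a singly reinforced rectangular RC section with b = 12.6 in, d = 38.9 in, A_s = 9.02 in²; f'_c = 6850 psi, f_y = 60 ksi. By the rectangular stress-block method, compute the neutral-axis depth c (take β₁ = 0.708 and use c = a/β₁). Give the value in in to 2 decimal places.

c ≈ 10.42 in

T = A_s f_y = 9.02 × 60 = 541.2 kips.
a = T/(0.85 f'_c b) = 541.2/(0.85 × 6.85 × 12.6) = 7.3770 in.
With β₁ = 0.708, c = a/β₁ = 7.3770/0.708 = 10.42 in.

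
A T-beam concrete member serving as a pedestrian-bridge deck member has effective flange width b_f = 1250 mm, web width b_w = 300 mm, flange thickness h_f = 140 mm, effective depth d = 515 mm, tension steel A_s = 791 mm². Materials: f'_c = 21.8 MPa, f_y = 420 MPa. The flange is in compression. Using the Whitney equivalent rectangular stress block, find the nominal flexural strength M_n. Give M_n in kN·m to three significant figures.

Tension: T = A_s f_y = 791 × 420 = 332220 N.
Try a within the flange: a = T/(0.85 f'_c b_f) = 332220/(0.85 × 21.8 × 1250) = 14.34 mm.
Since a = 14.34 ≤ h_f = 140 mm, the stress block lies entirely in the flange; analyse as a rectangular beam of width b_f.
M_n = T(d − a/2) = 332220 × (515 − 7.17) = 168.71 × 10⁶ N·mm.
M_n = 168.71 kN·m.

M_n ≈ 169 kN·m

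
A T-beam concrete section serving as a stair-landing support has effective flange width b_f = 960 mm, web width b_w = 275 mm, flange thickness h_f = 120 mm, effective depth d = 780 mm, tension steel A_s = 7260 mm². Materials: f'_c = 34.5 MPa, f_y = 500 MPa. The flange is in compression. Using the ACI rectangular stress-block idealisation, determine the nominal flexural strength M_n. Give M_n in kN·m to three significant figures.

Tension: T = A_s f_y = 7260 × 500 = 3630000 N.
Try a within the flange: a = T/(0.85 f'_c b_f) = 3630000/(0.85 × 34.5 × 960) = 128.94 mm.
a = 128.94 > h_f = 120 mm: the block extends into the web. Split into flange-overhang and web parts.
C_f = 0.85 f'_c (b_f − b_w) h_f = 0.85 × 34.5 × (960 − 275) × 120 = 2410515 N.
Remaining web compression depth: a_w = (T − C_f)/(0.85 f'_c b_w) = (3630000 − 2410515)/(0.85 × 34.5 × 275) = 151.22 mm.
M_n = C_f(d − h_f/2) + (T − C_f)(d − a_w/2) = 2410515 × (780 − 60) + 1219485 × (780 − 75.61) = 1735.57 + 858.99 = 2594.56 × 10⁶ N·mm.
M_n = 2594.56 kN·m.

M_n ≈ 2590 kN·m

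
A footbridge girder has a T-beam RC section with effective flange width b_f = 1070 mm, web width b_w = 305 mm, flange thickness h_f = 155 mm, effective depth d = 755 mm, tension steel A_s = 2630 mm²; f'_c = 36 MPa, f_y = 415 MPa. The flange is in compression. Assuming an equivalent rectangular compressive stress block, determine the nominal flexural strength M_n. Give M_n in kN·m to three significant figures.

M_n ≈ 806 kN·m

Tension: T = A_s f_y = 2630 × 415 = 1091450 N.
Try a within the flange: a = T/(0.85 f'_c b_f) = 1091450/(0.85 × 36 × 1070) = 33.33 mm.
Since a = 33.33 ≤ h_f = 155 mm, the stress block lies entirely in the flange; analyse as a rectangular beam of width b_f.
M_n = T(d − a/2) = 1091450 × (755 − 16.665) = 805.86 × 10⁶ N·mm.
M_n = 805.86 kN·m.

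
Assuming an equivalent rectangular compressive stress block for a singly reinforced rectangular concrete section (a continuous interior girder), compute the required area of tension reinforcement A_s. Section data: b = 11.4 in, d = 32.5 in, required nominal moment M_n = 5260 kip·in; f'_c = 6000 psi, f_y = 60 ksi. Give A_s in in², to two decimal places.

A_s ≈ 2.82 in²

From M_n = 0.85 f'_c a b (d − a/2):
a = d − √(d² − 2M_n/(0.85 f'_c b)) = 32.5 − √(32.5² − 2 × 5260/(0.85 × 6 × 11.4)) = 2.914 in.
A_s = 0.85 f'_c a b / f_y = 0.85 × 6 × 2.914 × 11.4 / 60 = 2.824 in².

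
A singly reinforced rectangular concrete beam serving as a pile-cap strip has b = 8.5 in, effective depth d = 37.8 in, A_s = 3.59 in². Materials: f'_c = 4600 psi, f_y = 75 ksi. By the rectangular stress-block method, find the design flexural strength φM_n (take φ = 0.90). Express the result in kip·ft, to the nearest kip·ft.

φM_n ≈ 682 kip·ft

T = A_s f_y = 3.59 × 75 = 269.25 kips.
a = T/(0.85 f'_c b) = 269.25/(0.85 × 4.6 × 8.5) = 8.101 in.
M_n = T(d − a/2) = 269.25 × (37.8 − 4.0505) = 9087.1 kip·in = 9087.1/12 = 757.26 kip·ft.
φM_n = 0.90 × 757.26 = 681.53 kip·ft.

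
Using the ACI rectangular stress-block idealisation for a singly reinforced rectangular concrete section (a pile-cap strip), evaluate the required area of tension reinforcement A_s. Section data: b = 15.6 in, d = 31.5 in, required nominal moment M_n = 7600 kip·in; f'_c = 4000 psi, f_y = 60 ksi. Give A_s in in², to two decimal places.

From M_n = 0.85 f'_c a b (d − a/2):
a = d − √(d² − 2M_n/(0.85 f'_c b)) = 31.5 − √(31.5² − 2 × 7600/(0.85 × 4 × 15.6)) = 4.935 in.
A_s = 0.85 f'_c a b / f_y = 0.85 × 4 × 4.935 × 15.6 / 60 = 4.363 in².

A_s ≈ 4.36 in²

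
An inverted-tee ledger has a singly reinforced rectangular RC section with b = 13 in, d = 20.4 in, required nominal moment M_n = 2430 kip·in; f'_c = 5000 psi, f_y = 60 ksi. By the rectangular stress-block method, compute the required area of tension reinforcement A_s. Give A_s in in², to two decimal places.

From M_n = 0.85 f'_c a b (d − a/2):
a = d − √(d² − 2M_n/(0.85 f'_c b)) = 20.4 − √(20.4² − 2 × 2430/(0.85 × 5 × 13)) = 2.284 in.
A_s = 0.85 f'_c a b / f_y = 0.85 × 5 × 2.284 × 13 / 60 = 2.103 in².

A_s ≈ 2.10 in²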